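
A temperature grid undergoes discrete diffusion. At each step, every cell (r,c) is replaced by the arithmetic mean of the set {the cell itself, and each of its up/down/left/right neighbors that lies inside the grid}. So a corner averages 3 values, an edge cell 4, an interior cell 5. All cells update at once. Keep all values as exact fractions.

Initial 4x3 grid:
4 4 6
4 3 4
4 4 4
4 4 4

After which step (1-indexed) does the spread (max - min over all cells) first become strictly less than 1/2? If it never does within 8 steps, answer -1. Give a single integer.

Answer: 3

Derivation:
Step 1: max=14/3, min=15/4, spread=11/12
Step 2: max=79/18, min=311/80, spread=361/720
Step 3: max=4589/1080, min=3139/800, spread=7027/21600
  -> spread < 1/2 first at step 3
Step 4: max=540917/129600, min=94523/24000, spread=9529/40500
Step 5: max=32121193/7776000, min=426469/108000, spread=56617/311040
Step 6: max=1913639087/466560000, min=51317917/12960000, spread=2647763/18662400
Step 7: max=114290153533/27993600000, min=3086631803/777600000, spread=25371269/223948800
Step 8: max=6834017598647/1679616000000, min=185642141077/46656000000, spread=1207204159/13436928000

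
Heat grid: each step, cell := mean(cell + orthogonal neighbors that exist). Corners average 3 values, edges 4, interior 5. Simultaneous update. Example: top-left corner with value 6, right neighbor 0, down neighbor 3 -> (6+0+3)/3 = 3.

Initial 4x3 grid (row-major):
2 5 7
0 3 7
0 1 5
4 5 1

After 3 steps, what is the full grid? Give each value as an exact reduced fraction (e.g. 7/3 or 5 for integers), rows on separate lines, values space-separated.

After step 1:
  7/3 17/4 19/3
  5/4 16/5 11/2
  5/4 14/5 7/2
  3 11/4 11/3
After step 2:
  47/18 967/240 193/36
  241/120 17/5 139/30
  83/40 27/10 58/15
  7/3 733/240 119/36
After step 3:
  6227/2160 11089/2880 10097/2160
  1817/720 161/48 3107/720
  547/240 3623/1200 2611/720
  199/80 8203/2880 7363/2160

Answer: 6227/2160 11089/2880 10097/2160
1817/720 161/48 3107/720
547/240 3623/1200 2611/720
199/80 8203/2880 7363/2160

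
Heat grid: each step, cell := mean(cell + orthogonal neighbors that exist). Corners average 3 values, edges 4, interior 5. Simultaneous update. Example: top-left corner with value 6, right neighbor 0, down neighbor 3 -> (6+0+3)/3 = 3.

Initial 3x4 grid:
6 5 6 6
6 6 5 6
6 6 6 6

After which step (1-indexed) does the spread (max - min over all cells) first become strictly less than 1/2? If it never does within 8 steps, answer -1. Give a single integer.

Step 1: max=6, min=11/2, spread=1/2
Step 2: max=6, min=1351/240, spread=89/240
  -> spread < 1/2 first at step 2
Step 3: max=4711/800, min=13693/2400, spread=11/60
Step 4: max=126983/21600, min=1240453/216000, spread=29377/216000
Step 5: max=3155483/540000, min=1555829/270000, spread=1753/21600
Step 6: max=226941959/38880000, min=33292193/5760000, spread=71029/1244160
Step 7: max=13587776381/2332800000, min=22489283771/3888000000, spread=7359853/182250000
Step 8: max=271566664193/46656000000, min=120061855433/20736000000, spread=45679663/1492992000

Answer: 2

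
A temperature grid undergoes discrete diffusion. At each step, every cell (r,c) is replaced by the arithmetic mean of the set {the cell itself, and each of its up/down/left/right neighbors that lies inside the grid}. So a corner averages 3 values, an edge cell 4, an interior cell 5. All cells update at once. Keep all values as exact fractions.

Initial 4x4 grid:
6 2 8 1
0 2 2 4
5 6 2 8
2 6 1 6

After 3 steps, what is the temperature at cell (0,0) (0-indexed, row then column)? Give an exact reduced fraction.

Step 1: cell (0,0) = 8/3
Step 2: cell (0,0) = 125/36
Step 3: cell (0,0) = 6889/2160
Full grid after step 3:
  6889/2160 25537/7200 25673/7200 4273/1080
  12341/3600 19831/6000 11467/3000 28253/7200
  12517/3600 1418/375 7749/2000 10327/2400
  1039/270 13807/3600 5021/1200 3131/720

Answer: 6889/2160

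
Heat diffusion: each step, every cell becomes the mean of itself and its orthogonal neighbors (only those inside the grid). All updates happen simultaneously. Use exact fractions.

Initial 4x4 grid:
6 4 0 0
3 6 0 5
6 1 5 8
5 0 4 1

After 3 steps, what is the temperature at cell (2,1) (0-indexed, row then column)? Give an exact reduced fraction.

Step 1: cell (2,1) = 18/5
Step 2: cell (2,1) = 13/4
Step 3: cell (2,1) = 1061/300
Full grid after step 3:
  2087/540 6209/1800 4609/1800 689/270
  7379/1800 5057/1500 2363/750 2687/900
  1319/360 1061/300 503/150 3283/900
  1879/540 1157/360 6161/1800 997/270

Answer: 1061/300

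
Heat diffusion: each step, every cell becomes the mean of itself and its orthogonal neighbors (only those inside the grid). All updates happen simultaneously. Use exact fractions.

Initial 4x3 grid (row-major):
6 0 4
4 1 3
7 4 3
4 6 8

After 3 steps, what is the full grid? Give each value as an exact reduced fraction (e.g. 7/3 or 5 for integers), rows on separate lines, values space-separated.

After step 1:
  10/3 11/4 7/3
  9/2 12/5 11/4
  19/4 21/5 9/2
  17/3 11/2 17/3
After step 2:
  127/36 649/240 47/18
  899/240 83/25 719/240
  1147/240 427/100 1027/240
  191/36 631/120 47/9
After step 3:
  449/135 43787/14400 374/135
  27671/7200 20443/6000 23771/7200
  32581/7200 1643/375 30181/7200
  11047/2160 36101/7200 10627/2160

Answer: 449/135 43787/14400 374/135
27671/7200 20443/6000 23771/7200
32581/7200 1643/375 30181/7200
11047/2160 36101/7200 10627/2160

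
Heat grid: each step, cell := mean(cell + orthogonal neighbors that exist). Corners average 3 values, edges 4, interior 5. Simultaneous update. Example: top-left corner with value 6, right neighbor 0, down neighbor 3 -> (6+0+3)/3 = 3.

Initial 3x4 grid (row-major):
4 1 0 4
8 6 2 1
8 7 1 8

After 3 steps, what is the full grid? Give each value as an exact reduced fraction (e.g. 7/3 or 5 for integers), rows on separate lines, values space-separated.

After step 1:
  13/3 11/4 7/4 5/3
  13/2 24/5 2 15/4
  23/3 11/2 9/2 10/3
After step 2:
  163/36 409/120 49/24 43/18
  233/40 431/100 84/25 43/16
  59/9 337/60 23/6 139/36
After step 3:
  2477/540 12859/3600 10079/3600 1025/432
  12731/2400 563/125 6493/2000 4919/1600
  6479/1080 4571/900 3751/900 1495/432

Answer: 2477/540 12859/3600 10079/3600 1025/432
12731/2400 563/125 6493/2000 4919/1600
6479/1080 4571/900 3751/900 1495/432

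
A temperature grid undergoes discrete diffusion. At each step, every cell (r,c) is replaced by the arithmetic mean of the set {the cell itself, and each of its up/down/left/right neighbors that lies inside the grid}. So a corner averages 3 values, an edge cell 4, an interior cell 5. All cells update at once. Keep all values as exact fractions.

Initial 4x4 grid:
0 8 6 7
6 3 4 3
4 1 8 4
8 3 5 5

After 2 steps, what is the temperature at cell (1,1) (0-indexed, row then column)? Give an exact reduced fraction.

Step 1: cell (1,1) = 22/5
Step 2: cell (1,1) = 41/10
Full grid after step 2:
  73/18 587/120 619/120 193/36
  64/15 41/10 487/100 589/120
  21/5 108/25 93/20 557/120
  14/3 183/40 557/120 179/36

Answer: 41/10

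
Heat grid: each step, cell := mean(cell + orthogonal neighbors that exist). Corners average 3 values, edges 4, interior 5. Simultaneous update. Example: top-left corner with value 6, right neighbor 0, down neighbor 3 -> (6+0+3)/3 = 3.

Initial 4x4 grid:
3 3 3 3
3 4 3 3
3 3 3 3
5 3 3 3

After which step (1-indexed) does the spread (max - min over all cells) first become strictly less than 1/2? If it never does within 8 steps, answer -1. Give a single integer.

Step 1: max=11/3, min=3, spread=2/3
Step 2: max=32/9, min=3, spread=5/9
Step 3: max=7417/2160, min=1213/400, spread=2167/5400
  -> spread < 1/2 first at step 3
Step 4: max=218779/64800, min=21991/7200, spread=1043/3240
Step 5: max=6478609/1944000, min=220849/72000, spread=257843/972000
Step 6: max=38499491/11664000, min=3990671/1296000, spread=645863/2916000
Step 7: max=5732837737/1749600000, min=600924253/194400000, spread=16225973/87480000
Step 8: max=170975948719/52488000000, min=18087681451/5832000000, spread=409340783/2624400000

Answer: 3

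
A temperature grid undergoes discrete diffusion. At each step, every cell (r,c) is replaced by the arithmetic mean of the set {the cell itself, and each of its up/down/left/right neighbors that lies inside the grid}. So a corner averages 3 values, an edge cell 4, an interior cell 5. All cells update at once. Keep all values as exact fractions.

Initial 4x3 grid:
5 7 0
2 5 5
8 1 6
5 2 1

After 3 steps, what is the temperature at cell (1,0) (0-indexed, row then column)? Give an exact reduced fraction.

Answer: 16187/3600

Derivation:
Step 1: cell (1,0) = 5
Step 2: cell (1,0) = 53/12
Step 3: cell (1,0) = 16187/3600
Full grid after step 3:
  1913/432 62213/14400 97/24
  16187/3600 12221/3000 9533/2400
  613/150 3967/1000 8333/2400
  961/240 16591/4800 1219/360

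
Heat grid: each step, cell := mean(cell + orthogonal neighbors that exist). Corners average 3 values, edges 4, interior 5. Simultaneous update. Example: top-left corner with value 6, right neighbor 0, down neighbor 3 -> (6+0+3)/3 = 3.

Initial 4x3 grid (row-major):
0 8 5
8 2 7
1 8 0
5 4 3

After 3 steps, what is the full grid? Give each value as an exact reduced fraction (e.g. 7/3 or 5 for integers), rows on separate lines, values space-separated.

Answer: 656/135 21709/4800 11191/2160
29801/7200 2479/500 968/225
32801/7200 23083/6000 15763/3600
1681/432 15203/3600 385/108

Derivation:
After step 1:
  16/3 15/4 20/3
  11/4 33/5 7/2
  11/2 3 9/2
  10/3 5 7/3
After step 2:
  71/18 447/80 167/36
  1211/240 98/25 319/60
  175/48 123/25 10/3
  83/18 41/12 71/18
After step 3:
  656/135 21709/4800 11191/2160
  29801/7200 2479/500 968/225
  32801/7200 23083/6000 15763/3600
  1681/432 15203/3600 385/108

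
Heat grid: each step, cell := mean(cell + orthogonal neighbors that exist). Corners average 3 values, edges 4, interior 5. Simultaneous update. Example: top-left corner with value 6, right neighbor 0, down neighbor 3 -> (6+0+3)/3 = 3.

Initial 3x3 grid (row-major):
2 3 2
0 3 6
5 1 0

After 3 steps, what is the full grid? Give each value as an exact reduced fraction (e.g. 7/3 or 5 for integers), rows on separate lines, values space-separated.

Answer: 316/135 18581/7200 6061/2160
16531/7200 934/375 12929/4800
539/240 34237/14400 341/135

Derivation:
After step 1:
  5/3 5/2 11/3
  5/2 13/5 11/4
  2 9/4 7/3
After step 2:
  20/9 313/120 107/36
  263/120 63/25 227/80
  9/4 551/240 22/9
After step 3:
  316/135 18581/7200 6061/2160
  16531/7200 934/375 12929/4800
  539/240 34237/14400 341/135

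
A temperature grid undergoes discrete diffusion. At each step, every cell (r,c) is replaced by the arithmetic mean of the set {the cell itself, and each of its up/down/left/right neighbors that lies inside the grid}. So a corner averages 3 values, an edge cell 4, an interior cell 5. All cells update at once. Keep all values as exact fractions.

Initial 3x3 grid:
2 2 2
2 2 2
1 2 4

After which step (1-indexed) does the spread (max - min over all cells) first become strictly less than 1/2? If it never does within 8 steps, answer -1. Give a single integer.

Step 1: max=8/3, min=5/3, spread=1
Step 2: max=89/36, min=89/48, spread=89/144
Step 3: max=995/432, min=277/144, spread=41/108
  -> spread < 1/2 first at step 3
Step 4: max=57997/25920, min=1891/960, spread=347/1296
Step 5: max=3400499/1555200, min=1036133/518400, spread=2921/15552
Step 6: max=201421453/93312000, min=63038651/31104000, spread=24611/186624
Step 7: max=11965744691/5598720000, min=1271935799/622080000, spread=207329/2239488
Step 8: max=713390139277/335923200000, min=230519067259/111974400000, spread=1746635/26873856

Answer: 3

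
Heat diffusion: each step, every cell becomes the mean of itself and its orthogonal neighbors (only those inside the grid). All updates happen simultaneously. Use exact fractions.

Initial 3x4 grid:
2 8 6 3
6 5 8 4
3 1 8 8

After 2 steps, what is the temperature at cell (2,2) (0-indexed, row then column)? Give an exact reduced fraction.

Answer: 701/120

Derivation:
Step 1: cell (2,2) = 25/4
Step 2: cell (2,2) = 701/120
Full grid after step 2:
  175/36 673/120 661/120 49/9
  137/30 253/50 601/100 459/80
  139/36 583/120 701/120 56/9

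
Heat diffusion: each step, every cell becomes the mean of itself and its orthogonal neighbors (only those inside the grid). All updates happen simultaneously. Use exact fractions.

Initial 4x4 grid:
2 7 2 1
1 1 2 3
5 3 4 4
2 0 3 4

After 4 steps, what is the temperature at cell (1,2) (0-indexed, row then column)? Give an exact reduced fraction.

Answer: 55769/20000

Derivation:
Step 1: cell (1,2) = 12/5
Step 2: cell (1,2) = 139/50
Step 3: cell (1,2) = 5437/2000
Step 4: cell (1,2) = 55769/20000
Full grid after step 4:
  45107/16200 150827/54000 48647/18000 6497/2400
  18439/6750 122213/45000 55769/20000 201223/72000
  34781/13500 485219/180000 16019/5625 646837/216000
  163841/64800 569651/216000 626827/216000 6191/2025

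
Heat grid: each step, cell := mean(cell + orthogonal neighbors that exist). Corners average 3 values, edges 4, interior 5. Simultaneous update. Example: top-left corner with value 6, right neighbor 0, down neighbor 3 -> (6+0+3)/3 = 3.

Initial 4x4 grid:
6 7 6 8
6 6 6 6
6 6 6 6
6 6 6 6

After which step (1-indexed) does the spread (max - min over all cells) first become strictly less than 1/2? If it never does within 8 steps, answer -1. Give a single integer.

Answer: 3

Derivation:
Step 1: max=27/4, min=6, spread=3/4
Step 2: max=239/36, min=6, spread=23/36
Step 3: max=1393/216, min=6, spread=97/216
  -> spread < 1/2 first at step 3
Step 4: max=207551/32400, min=6009/1000, spread=64297/162000
Step 5: max=6164177/972000, min=20329/3375, spread=12377/38880
Step 6: max=184021937/29160000, min=120839/20000, spread=313547/1166400
Step 7: max=1098635953/174960000, min=29423063/4860000, spread=7881137/34992000
Step 8: max=164250516101/26244000000, min=8848813357/1458000000, spread=198875027/1049760000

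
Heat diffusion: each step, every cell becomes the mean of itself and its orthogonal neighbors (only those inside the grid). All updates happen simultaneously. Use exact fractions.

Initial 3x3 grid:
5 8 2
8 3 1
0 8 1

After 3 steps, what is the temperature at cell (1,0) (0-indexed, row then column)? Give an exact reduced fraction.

Step 1: cell (1,0) = 4
Step 2: cell (1,0) = 329/60
Step 3: cell (1,0) = 8339/1800
Full grid after step 3:
  1901/360 31381/7200 8701/2160
  8339/1800 26819/6000 5343/1600
  626/135 13403/3600 7631/2160

Answer: 8339/1800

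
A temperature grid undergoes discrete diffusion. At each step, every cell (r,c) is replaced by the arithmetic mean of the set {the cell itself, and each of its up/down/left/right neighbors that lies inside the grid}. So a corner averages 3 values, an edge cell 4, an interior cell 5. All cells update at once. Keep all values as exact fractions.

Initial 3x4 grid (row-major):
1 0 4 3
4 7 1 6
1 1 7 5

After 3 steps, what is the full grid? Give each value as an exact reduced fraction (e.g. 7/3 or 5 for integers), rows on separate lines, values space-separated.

After step 1:
  5/3 3 2 13/3
  13/4 13/5 5 15/4
  2 4 7/2 6
After step 2:
  95/36 139/60 43/12 121/36
  571/240 357/100 337/100 229/48
  37/12 121/40 37/8 53/12
After step 3:
  5281/2160 5449/1800 1421/450 1687/432
  42017/14400 17593/6000 23903/6000 57307/14400
  679/240 4291/1200 4631/1200 221/48

Answer: 5281/2160 5449/1800 1421/450 1687/432
42017/14400 17593/6000 23903/6000 57307/14400
679/240 4291/1200 4631/1200 221/48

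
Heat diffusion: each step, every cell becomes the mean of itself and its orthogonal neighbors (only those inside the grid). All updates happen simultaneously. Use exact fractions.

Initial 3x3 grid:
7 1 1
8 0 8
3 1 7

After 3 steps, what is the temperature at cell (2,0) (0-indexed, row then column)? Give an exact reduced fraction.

Answer: 2887/720

Derivation:
Step 1: cell (2,0) = 4
Step 2: cell (2,0) = 15/4
Step 3: cell (2,0) = 2887/720
Full grid after step 3:
  8651/2160 51377/14400 7841/2160
  28001/7200 3879/1000 6619/1800
  2887/720 54427/14400 8651/2160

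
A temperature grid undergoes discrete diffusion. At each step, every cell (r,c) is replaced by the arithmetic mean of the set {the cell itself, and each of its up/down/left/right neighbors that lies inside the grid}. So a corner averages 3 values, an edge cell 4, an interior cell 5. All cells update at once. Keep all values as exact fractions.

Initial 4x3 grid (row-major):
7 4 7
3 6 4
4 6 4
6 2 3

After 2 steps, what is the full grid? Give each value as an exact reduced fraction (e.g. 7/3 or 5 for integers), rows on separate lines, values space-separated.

Answer: 47/9 76/15 65/12
1141/240 101/20 191/40
363/80 89/20 169/40
13/3 313/80 23/6

Derivation:
After step 1:
  14/3 6 5
  5 23/5 21/4
  19/4 22/5 17/4
  4 17/4 3
After step 2:
  47/9 76/15 65/12
  1141/240 101/20 191/40
  363/80 89/20 169/40
  13/3 313/80 23/6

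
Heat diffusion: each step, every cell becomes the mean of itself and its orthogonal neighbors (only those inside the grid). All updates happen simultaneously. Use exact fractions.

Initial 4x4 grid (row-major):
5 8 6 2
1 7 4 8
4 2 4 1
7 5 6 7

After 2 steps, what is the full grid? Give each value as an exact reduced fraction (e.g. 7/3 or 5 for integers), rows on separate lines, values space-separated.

After step 1:
  14/3 13/2 5 16/3
  17/4 22/5 29/5 15/4
  7/2 22/5 17/5 5
  16/3 5 11/2 14/3
After step 2:
  185/36 617/120 679/120 169/36
  1009/240 507/100 447/100 1193/240
  1049/240 207/50 241/50 1009/240
  83/18 607/120 557/120 91/18

Answer: 185/36 617/120 679/120 169/36
1009/240 507/100 447/100 1193/240
1049/240 207/50 241/50 1009/240
83/18 607/120 557/120 91/18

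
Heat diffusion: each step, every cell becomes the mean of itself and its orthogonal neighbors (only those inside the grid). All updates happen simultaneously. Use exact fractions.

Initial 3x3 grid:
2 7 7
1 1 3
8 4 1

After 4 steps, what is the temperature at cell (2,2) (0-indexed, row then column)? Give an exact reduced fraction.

Answer: 223297/64800

Derivation:
Step 1: cell (2,2) = 8/3
Step 2: cell (2,2) = 55/18
Step 3: cell (2,2) = 3641/1080
Step 4: cell (2,2) = 223297/64800
Full grid after step 4:
  476719/129600 1091441/288000 494519/129600
  193153/54000 143239/40000 393931/108000
  223997/64800 498533/144000 223297/64800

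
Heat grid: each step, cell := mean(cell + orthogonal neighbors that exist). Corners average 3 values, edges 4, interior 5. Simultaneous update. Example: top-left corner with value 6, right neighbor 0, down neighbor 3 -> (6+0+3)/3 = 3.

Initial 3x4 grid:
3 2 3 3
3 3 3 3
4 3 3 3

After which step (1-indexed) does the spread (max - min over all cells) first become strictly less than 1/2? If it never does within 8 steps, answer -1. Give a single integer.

Answer: 3

Derivation:
Step 1: max=10/3, min=8/3, spread=2/3
Step 2: max=59/18, min=329/120, spread=193/360
Step 3: max=3379/1080, min=3433/1200, spread=2893/10800
  -> spread < 1/2 first at step 3
Step 4: max=401221/129600, min=156259/54000, spread=130997/648000
Step 5: max=23720489/7776000, min=6302969/2160000, spread=5149003/38880000
Step 6: max=1415248111/466560000, min=57083539/19440000, spread=1809727/18662400
Step 7: max=84433353749/27993600000, min=5727765191/1944000000, spread=9767674993/139968000000
Step 8: max=5050926944191/1679616000000, min=51657647071/17496000000, spread=734342603/13436928000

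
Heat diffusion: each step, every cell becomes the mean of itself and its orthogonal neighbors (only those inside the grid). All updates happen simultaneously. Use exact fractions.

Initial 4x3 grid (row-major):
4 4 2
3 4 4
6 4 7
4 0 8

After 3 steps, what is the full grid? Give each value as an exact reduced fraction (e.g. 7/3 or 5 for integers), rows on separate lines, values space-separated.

After step 1:
  11/3 7/2 10/3
  17/4 19/5 17/4
  17/4 21/5 23/4
  10/3 4 5
After step 2:
  137/36 143/40 133/36
  479/120 4 257/60
  481/120 22/5 24/5
  139/36 62/15 59/12
After step 3:
  2047/540 603/160 4159/1080
  569/144 81/20 151/36
  2927/720 2561/600 23/5
  4321/1080 779/180 277/60

Answer: 2047/540 603/160 4159/1080
569/144 81/20 151/36
2927/720 2561/600 23/5
4321/1080 779/180 277/60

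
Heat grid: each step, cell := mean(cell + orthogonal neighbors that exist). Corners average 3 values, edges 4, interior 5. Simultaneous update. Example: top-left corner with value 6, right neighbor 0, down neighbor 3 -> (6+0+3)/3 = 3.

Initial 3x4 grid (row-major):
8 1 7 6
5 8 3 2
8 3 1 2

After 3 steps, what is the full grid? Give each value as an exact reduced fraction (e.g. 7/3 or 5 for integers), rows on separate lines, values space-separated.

After step 1:
  14/3 6 17/4 5
  29/4 4 21/5 13/4
  16/3 5 9/4 5/3
After step 2:
  215/36 227/48 389/80 25/6
  85/16 529/100 359/100 847/240
  211/36 199/48 787/240 43/18
After step 3:
  1153/216 37537/7200 10409/2400 1507/360
  26923/4800 9227/2000 24661/6000 49229/14400
  1103/216 33437/7200 24127/7200 3311/1080

Answer: 1153/216 37537/7200 10409/2400 1507/360
26923/4800 9227/2000 24661/6000 49229/14400
1103/216 33437/7200 24127/7200 3311/1080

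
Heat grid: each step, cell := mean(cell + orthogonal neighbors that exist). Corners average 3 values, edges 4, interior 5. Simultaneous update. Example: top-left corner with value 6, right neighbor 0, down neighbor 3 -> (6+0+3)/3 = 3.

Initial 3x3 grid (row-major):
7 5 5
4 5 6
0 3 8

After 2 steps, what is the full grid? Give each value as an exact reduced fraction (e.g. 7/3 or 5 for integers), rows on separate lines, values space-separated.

Answer: 89/18 623/120 101/18
61/15 241/50 27/5
31/9 83/20 47/9

Derivation:
After step 1:
  16/3 11/2 16/3
  4 23/5 6
  7/3 4 17/3
After step 2:
  89/18 623/120 101/18
  61/15 241/50 27/5
  31/9 83/20 47/9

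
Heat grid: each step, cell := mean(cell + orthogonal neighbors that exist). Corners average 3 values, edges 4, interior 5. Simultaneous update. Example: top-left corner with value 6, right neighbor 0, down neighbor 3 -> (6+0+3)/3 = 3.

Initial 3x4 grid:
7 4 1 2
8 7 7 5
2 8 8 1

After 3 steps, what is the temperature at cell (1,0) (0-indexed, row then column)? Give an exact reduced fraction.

Step 1: cell (1,0) = 6
Step 2: cell (1,0) = 377/60
Step 3: cell (1,0) = 21547/3600
Full grid after step 3:
  12473/2160 37889/7200 32239/7200 2089/540
  21547/3600 17341/3000 29927/6000 62683/14400
  4471/720 4771/800 39289/7200 2629/540

Answer: 21547/3600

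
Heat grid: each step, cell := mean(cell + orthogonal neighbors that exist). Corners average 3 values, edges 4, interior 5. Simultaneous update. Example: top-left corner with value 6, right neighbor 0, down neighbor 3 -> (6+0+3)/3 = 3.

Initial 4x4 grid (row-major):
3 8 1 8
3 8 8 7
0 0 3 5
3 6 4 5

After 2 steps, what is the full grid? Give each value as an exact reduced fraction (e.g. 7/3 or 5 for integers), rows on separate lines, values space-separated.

After step 1:
  14/3 5 25/4 16/3
  7/2 27/5 27/5 7
  3/2 17/5 4 5
  3 13/4 9/2 14/3
After step 2:
  79/18 1279/240 1319/240 223/36
  113/30 227/50 561/100 341/60
  57/20 351/100 223/50 31/6
  31/12 283/80 197/48 85/18

Answer: 79/18 1279/240 1319/240 223/36
113/30 227/50 561/100 341/60
57/20 351/100 223/50 31/6
31/12 283/80 197/48 85/18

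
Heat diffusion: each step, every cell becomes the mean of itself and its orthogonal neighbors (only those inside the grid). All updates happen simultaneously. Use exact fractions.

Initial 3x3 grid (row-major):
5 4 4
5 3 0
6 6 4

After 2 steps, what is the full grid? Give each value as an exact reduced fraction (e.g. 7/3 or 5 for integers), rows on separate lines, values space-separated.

Answer: 161/36 56/15 113/36
1121/240 397/100 247/80
91/18 347/80 65/18

Derivation:
After step 1:
  14/3 4 8/3
  19/4 18/5 11/4
  17/3 19/4 10/3
After step 2:
  161/36 56/15 113/36
  1121/240 397/100 247/80
  91/18 347/80 65/18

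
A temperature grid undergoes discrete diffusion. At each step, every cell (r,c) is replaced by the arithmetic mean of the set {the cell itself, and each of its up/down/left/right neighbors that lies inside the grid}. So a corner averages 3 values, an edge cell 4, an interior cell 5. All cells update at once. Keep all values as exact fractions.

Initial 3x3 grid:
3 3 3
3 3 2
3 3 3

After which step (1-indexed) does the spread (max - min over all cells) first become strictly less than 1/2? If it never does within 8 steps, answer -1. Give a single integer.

Step 1: max=3, min=8/3, spread=1/3
  -> spread < 1/2 first at step 1
Step 2: max=3, min=653/240, spread=67/240
Step 3: max=593/200, min=6043/2160, spread=1807/10800
Step 4: max=15839/5400, min=2434037/864000, spread=33401/288000
Step 5: max=1576609/540000, min=22098067/7776000, spread=3025513/38880000
Step 6: max=83644051/28800000, min=8866273133/3110400000, spread=53531/995328
Step 7: max=22536883949/7776000000, min=533839074151/186624000000, spread=450953/11943936
Step 8: max=2698351389481/933120000000, min=32083416439397/11197440000000, spread=3799043/143327232

Answer: 1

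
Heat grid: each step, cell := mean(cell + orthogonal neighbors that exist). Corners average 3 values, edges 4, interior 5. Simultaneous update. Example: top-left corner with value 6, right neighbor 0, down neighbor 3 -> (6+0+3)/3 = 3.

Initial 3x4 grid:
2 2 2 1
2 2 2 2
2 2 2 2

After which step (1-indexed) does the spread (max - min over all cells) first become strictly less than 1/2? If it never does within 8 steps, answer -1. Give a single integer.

Step 1: max=2, min=5/3, spread=1/3
  -> spread < 1/2 first at step 1
Step 2: max=2, min=31/18, spread=5/18
Step 3: max=2, min=391/216, spread=41/216
Step 4: max=2, min=47623/25920, spread=4217/25920
Step 5: max=14321/7200, min=2901251/1555200, spread=38417/311040
Step 6: max=285403/144000, min=175423789/93312000, spread=1903471/18662400
Step 7: max=8524241/4320000, min=10596450911/5598720000, spread=18038617/223948800
Step 8: max=764673241/388800000, min=638578217149/335923200000, spread=883978523/13436928000

Answer: 1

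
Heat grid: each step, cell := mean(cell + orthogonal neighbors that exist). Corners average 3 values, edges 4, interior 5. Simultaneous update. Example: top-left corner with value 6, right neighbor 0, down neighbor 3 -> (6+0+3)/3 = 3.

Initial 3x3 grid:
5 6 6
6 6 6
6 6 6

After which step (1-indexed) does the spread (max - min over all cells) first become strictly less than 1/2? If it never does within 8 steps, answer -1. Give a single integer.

Step 1: max=6, min=17/3, spread=1/3
  -> spread < 1/2 first at step 1
Step 2: max=6, min=103/18, spread=5/18
Step 3: max=6, min=1255/216, spread=41/216
Step 4: max=2149/360, min=75629/12960, spread=347/2592
Step 5: max=21443/3600, min=4558663/777600, spread=2921/31104
Step 6: max=2566517/432000, min=274107461/46656000, spread=24611/373248
Step 7: max=57663259/9720000, min=16477437967/2799360000, spread=207329/4478976
Step 8: max=3071598401/518400000, min=989739647549/167961600000, spread=1746635/53747712

Answer: 1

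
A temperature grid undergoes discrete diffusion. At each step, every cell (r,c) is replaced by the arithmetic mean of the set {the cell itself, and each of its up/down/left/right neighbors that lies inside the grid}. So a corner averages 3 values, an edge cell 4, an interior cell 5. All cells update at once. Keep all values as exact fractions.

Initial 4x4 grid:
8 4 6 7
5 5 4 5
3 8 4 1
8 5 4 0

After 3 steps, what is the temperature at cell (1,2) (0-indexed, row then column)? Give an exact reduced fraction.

Step 1: cell (1,2) = 24/5
Step 2: cell (1,2) = 237/50
Step 3: cell (1,2) = 9491/2000
Full grid after step 3:
  11917/2160 3901/720 6247/1200 3601/720
  1561/288 31519/6000 9491/2000 10469/2400
  39809/7200 29801/6000 25219/6000 5027/1440
  2335/432 2249/450 137/36 6817/2160

Answer: 9491/2000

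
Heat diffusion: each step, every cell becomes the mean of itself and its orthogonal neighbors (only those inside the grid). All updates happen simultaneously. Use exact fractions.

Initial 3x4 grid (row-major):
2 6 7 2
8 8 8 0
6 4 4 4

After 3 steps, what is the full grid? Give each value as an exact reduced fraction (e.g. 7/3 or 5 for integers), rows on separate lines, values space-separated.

After step 1:
  16/3 23/4 23/4 3
  6 34/5 27/5 7/2
  6 11/2 5 8/3
After step 2:
  205/36 709/120 199/40 49/12
  181/30 589/100 529/100 437/120
  35/6 233/40 557/120 67/18
After step 3:
  6349/1080 20221/3600 6077/1200 127/30
  10553/1800 2171/375 14663/3000 30127/7200
  2123/360 2219/400 17531/3600 2161/540

Answer: 6349/1080 20221/3600 6077/1200 127/30
10553/1800 2171/375 14663/3000 30127/7200
2123/360 2219/400 17531/3600 2161/540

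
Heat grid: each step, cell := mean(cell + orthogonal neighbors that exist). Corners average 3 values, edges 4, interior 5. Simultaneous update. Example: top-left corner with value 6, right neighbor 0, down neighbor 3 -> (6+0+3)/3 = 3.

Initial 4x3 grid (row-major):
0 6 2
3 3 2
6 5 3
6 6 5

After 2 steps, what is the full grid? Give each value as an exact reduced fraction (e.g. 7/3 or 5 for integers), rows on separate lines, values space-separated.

After step 1:
  3 11/4 10/3
  3 19/5 5/2
  5 23/5 15/4
  6 11/2 14/3
After step 2:
  35/12 773/240 103/36
  37/10 333/100 803/240
  93/20 453/100 931/240
  11/2 623/120 167/36

Answer: 35/12 773/240 103/36
37/10 333/100 803/240
93/20 453/100 931/240
11/2 623/120 167/36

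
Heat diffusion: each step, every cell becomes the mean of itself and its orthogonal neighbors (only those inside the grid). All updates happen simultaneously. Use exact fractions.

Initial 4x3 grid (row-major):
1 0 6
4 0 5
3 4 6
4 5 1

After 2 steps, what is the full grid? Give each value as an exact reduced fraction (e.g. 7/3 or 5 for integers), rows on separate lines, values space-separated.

Answer: 65/36 581/240 29/9
601/240 71/25 871/240
267/80 349/100 317/80
15/4 151/40 23/6

Derivation:
After step 1:
  5/3 7/4 11/3
  2 13/5 17/4
  15/4 18/5 4
  4 7/2 4
After step 2:
  65/36 581/240 29/9
  601/240 71/25 871/240
  267/80 349/100 317/80
  15/4 151/40 23/6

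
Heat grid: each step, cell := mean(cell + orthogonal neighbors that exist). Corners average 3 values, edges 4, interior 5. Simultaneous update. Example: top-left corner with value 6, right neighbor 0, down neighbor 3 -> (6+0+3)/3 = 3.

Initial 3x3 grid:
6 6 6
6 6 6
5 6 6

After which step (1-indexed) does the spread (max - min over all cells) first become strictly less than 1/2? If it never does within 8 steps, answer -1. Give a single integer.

Answer: 1

Derivation:
Step 1: max=6, min=17/3, spread=1/3
  -> spread < 1/2 first at step 1
Step 2: max=6, min=103/18, spread=5/18
Step 3: max=6, min=1255/216, spread=41/216
Step 4: max=2149/360, min=75629/12960, spread=347/2592
Step 5: max=21443/3600, min=4558663/777600, spread=2921/31104
Step 6: max=2566517/432000, min=274107461/46656000, spread=24611/373248
Step 7: max=57663259/9720000, min=16477437967/2799360000, spread=207329/4478976
Step 8: max=3071598401/518400000, min=989739647549/167961600000, spread=1746635/53747712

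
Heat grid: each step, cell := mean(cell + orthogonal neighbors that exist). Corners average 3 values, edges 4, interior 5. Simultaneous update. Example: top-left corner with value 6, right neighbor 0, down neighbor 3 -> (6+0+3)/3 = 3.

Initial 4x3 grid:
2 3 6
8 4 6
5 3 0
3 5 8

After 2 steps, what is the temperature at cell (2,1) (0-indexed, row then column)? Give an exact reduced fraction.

Answer: 439/100

Derivation:
Step 1: cell (2,1) = 17/5
Step 2: cell (2,1) = 439/100
Full grid after step 2:
  77/18 1073/240 17/4
  559/120 207/50 361/80
  517/120 439/100 959/240
  83/18 1009/240 40/9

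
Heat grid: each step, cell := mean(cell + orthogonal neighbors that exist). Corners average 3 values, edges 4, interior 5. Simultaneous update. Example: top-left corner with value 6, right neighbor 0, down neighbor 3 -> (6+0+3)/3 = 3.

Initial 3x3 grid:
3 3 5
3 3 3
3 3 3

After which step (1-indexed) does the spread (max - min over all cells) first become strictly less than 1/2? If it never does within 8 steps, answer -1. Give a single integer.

Step 1: max=11/3, min=3, spread=2/3
Step 2: max=32/9, min=3, spread=5/9
Step 3: max=365/108, min=3, spread=41/108
  -> spread < 1/2 first at step 3
Step 4: max=21571/6480, min=551/180, spread=347/1296
Step 5: max=1273337/388800, min=5557/1800, spread=2921/15552
Step 6: max=75812539/23328000, min=673483/216000, spread=24611/186624
Step 7: max=4517762033/1399680000, min=15236741/4860000, spread=207329/2239488
Step 8: max=269972352451/83980800000, min=816401599/259200000, spread=1746635/26873856

Answer: 3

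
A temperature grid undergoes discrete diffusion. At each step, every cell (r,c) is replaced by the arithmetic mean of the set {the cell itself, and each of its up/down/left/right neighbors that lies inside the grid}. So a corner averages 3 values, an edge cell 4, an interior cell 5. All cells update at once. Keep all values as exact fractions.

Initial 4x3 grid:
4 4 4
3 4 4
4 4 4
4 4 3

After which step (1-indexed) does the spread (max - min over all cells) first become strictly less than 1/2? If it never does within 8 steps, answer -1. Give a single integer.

Step 1: max=4, min=11/3, spread=1/3
  -> spread < 1/2 first at step 1
Step 2: max=4, min=67/18, spread=5/18
Step 3: max=2821/720, min=4109/1080, spread=49/432
Step 4: max=84431/21600, min=493931/129600, spread=2531/25920
Step 5: max=838609/216000, min=198246911/51840000, spread=3019249/51840000
Step 6: max=75360949/19440000, min=198483289/51840000, spread=297509/6220800
Step 7: max=1127714479/291600000, min=715339200791/186624000000, spread=6398065769/186624000000
Step 8: max=45066621049/11664000000, min=2146750535227/559872000000, spread=131578201/4478976000

Answer: 1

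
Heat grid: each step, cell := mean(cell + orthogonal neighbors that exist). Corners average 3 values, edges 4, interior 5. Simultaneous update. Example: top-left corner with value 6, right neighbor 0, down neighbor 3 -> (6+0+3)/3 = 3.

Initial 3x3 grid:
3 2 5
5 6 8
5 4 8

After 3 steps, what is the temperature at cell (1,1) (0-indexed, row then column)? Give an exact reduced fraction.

Step 1: cell (1,1) = 5
Step 2: cell (1,1) = 21/4
Step 3: cell (1,1) = 1219/240
Full grid after step 3:
  1843/432 679/144 247/48
  901/192 1219/240 3275/576
  1081/216 3199/576 1279/216

Answer: 1219/240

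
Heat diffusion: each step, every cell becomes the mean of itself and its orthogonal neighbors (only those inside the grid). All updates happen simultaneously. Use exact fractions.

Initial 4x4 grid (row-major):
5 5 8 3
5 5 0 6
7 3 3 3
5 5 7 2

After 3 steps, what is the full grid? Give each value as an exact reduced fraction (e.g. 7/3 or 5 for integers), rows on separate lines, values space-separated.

After step 1:
  5 23/4 4 17/3
  11/2 18/5 22/5 3
  5 23/5 16/5 7/2
  17/3 5 17/4 4
After step 2:
  65/12 367/80 1189/240 38/9
  191/40 477/100 91/25 497/120
  623/120 107/25 399/100 137/40
  47/9 1171/240 329/80 47/12
After step 3:
  3547/720 11837/2400 31327/7200 9589/2160
  3023/600 8821/2000 5159/1200 6943/1800
  8761/1800 27733/6000 7779/2000 2321/600
  11011/2160 33289/7200 10139/2400 2749/720

Answer: 3547/720 11837/2400 31327/7200 9589/2160
3023/600 8821/2000 5159/1200 6943/1800
8761/1800 27733/6000 7779/2000 2321/600
11011/2160 33289/7200 10139/2400 2749/720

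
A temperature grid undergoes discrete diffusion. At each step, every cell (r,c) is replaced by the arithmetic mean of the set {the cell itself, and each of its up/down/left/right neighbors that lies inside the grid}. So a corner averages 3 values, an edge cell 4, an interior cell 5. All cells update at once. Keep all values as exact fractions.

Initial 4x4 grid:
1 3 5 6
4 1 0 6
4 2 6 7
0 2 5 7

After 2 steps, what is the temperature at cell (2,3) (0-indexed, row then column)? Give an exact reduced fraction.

Step 1: cell (2,3) = 13/2
Step 2: cell (2,3) = 259/48
Full grid after step 2:
  23/9 8/3 229/60 167/36
  29/12 68/25 357/100 1231/240
  5/2 11/4 221/50 259/48
  9/4 49/16 211/48 107/18

Answer: 259/48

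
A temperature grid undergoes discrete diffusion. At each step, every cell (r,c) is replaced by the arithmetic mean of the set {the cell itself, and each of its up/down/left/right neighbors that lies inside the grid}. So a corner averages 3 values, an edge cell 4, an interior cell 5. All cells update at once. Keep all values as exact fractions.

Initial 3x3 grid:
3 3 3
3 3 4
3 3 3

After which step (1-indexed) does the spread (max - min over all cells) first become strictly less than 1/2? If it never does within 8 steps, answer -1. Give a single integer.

Step 1: max=10/3, min=3, spread=1/3
  -> spread < 1/2 first at step 1
Step 2: max=787/240, min=3, spread=67/240
Step 3: max=6917/2160, min=607/200, spread=1807/10800
Step 4: max=2749963/864000, min=16561/5400, spread=33401/288000
Step 5: max=24557933/7776000, min=1663391/540000, spread=3025513/38880000
Step 6: max=9796126867/3110400000, min=89155949/28800000, spread=53531/995328
Step 7: max=585904925849/186624000000, min=24119116051/7776000000, spread=450953/11943936
Step 8: max=35101223560603/11197440000000, min=2900368610519/933120000000, spread=3799043/143327232

Answer: 1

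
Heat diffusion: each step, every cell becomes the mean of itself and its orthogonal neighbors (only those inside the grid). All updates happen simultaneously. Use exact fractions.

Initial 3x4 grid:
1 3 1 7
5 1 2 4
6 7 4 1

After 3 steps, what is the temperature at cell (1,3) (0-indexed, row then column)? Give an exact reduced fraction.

Answer: 1607/480

Derivation:
Step 1: cell (1,3) = 7/2
Step 2: cell (1,3) = 129/40
Step 3: cell (1,3) = 1607/480
Full grid after step 3:
  563/180 1351/480 299/96 2303/720
  3403/960 7/2 1253/400 1607/480
  3107/720 923/240 43/12 1189/360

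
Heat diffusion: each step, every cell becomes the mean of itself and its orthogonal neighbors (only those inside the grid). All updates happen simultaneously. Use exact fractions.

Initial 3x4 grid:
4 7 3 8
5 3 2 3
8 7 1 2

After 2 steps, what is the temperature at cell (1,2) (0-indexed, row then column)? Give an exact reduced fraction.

Step 1: cell (1,2) = 12/5
Step 2: cell (1,2) = 379/100
Full grid after step 2:
  175/36 1163/240 979/240 161/36
  109/20 106/25 379/100 769/240
  197/36 1153/240 243/80 35/12

Answer: 379/100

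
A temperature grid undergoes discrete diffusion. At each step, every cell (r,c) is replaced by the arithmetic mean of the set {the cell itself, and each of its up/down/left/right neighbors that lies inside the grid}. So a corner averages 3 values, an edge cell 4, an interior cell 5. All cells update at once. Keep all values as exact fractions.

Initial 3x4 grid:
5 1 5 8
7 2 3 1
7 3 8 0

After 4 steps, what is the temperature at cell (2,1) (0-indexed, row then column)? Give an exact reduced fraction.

Answer: 45737/10800

Derivation:
Step 1: cell (2,1) = 5
Step 2: cell (2,1) = 521/120
Step 3: cell (2,1) = 3163/720
Step 4: cell (2,1) = 45737/10800
Full grid after step 4:
  110783/25920 87149/21600 16769/4320 2431/648
  253669/57600 33421/8000 4276/1125 6389/1728
  118543/25920 45737/10800 58/15 65/18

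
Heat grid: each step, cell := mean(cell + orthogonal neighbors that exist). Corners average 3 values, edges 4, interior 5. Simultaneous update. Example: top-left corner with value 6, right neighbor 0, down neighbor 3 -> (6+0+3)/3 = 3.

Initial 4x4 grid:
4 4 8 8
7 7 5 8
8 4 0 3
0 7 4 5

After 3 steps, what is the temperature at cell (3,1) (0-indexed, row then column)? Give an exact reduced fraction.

Step 1: cell (3,1) = 15/4
Step 2: cell (3,1) = 359/80
Step 3: cell (3,1) = 3437/800
Full grid after step 3:
  447/80 293/50 601/100 127/20
  4443/800 10581/2000 692/125 139/25
  3947/800 122/25 71/16 93/20
  287/60 3437/800 133/32 321/80

Answer: 3437/800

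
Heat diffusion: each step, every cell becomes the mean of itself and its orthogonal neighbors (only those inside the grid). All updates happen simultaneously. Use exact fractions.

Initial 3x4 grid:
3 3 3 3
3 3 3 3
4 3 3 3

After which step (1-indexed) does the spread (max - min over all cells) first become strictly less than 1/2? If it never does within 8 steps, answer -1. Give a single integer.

Answer: 1

Derivation:
Step 1: max=10/3, min=3, spread=1/3
  -> spread < 1/2 first at step 1
Step 2: max=59/18, min=3, spread=5/18
Step 3: max=689/216, min=3, spread=41/216
Step 4: max=81977/25920, min=3, spread=4217/25920
Step 5: max=4874749/1555200, min=21679/7200, spread=38417/311040
Step 6: max=291136211/93312000, min=434597/144000, spread=1903471/18662400
Step 7: max=17397149089/5598720000, min=13075759/4320000, spread=18038617/223948800
Step 8: max=1041037782851/335923200000, min=1179326759/388800000, spread=883978523/13436928000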